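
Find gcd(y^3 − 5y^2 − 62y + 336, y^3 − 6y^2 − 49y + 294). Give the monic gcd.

y^2 − 13y + 42

By polynomial division,
  y^3 − 5y^2 − 62y + 336 = (y^3 − 6y^2 − 49y + 294) + (y^2 − 13y + 42)
  y^3 − 6y^2 − 49y + 294 = (y + 7)(y^2 − 13y + 42) + (0)
The last nonzero remainder y^2 − 13y + 42 is already monic.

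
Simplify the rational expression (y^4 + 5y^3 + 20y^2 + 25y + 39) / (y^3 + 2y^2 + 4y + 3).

Repeated division with remainder:
  y^4 + 5y^3 + 20y^2 + 25y + 39 = (y + 3)(y^3 + 2y^2 + 4y + 3) + (10y^2 + 10y + 30)
  y^3 + 2y^2 + 4y + 3 = ((1/10)y + 1/10)(10y^2 + 10y + 30) + (0)
Last nonzero remainder: 10y^2 + 10y + 30. Dividing through by 10 gives the monic gcd y^2 + y + 3.
Cancel y^2 + y + 3 from numerator and denominator to get the reduced form.

(y^2 + 4y + 13)/(y + 1)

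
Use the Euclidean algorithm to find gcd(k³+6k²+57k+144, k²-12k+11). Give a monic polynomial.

1

Apply the Euclidean algorithm:
  k³+6k²+57k+144 = (k+18)(k²-12k+11) + (262k-54)
  k²-12k+11 = ((1/262)k-1545/34322)(262k-54) + (147056/17161)
  262k-54 = ((2248091/73528)k-463347/73528)(147056/17161) + (0)
The last nonzero remainder is the constant 147056/17161, so the polynomials are coprime and gcd = 1.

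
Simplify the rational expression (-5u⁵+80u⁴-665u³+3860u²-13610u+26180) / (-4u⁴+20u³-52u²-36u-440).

Euclidean algorithm in ℚ[u]:
  -5u⁵+80u⁴-665u³+3860u²-13610u+26180 = ((5/4)u-55/4)(-4u⁴+20u³-52u²-36u-440) + (-325u³+3190u²-13555u+20130)
  -4u⁴+20u³-52u²-36u-440 = ((4/325)u+1252/21125)(-325u³+3190u²-13555u+20130) + (-(313616/4225)u²+(2195312/4225)u-6899552/4225)
  -325u³+3190u²-13555u+20130 = ((1373125/313616)u-3865875/313616)(-(313616/4225)u²+(2195312/4225)u-6899552/4225) + (0)
Last nonzero remainder: -(313616/4225)u²+(2195312/4225)u-6899552/4225. Dividing through by -313616/4225 gives the monic gcd u²-7u+22.
Cancel u²-7u+22 from numerator and denominator to get the reduced form.

(5u³-45u²+240u-1190)/(4u²+8u+20)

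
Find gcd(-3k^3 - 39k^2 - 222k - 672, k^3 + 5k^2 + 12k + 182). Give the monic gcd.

k + 7

By polynomial division,
  -3k^3 - 39k^2 - 222k - 672 = (-3)(k^3 + 5k^2 + 12k + 182) + (-24k^2 - 186k - 126)
  k^3 + 5k^2 + 12k + 182 = (-(1/24)k + 11/96)(-24k^2 - 186k - 126) + ((449/16)k + 3143/16)
  -24k^2 - 186k - 126 = (-(384/449)k - 288/449)((449/16)k + 3143/16) + (0)
Last nonzero remainder: (449/16)k + 3143/16. Dividing through by 449/16 gives the monic gcd k + 7.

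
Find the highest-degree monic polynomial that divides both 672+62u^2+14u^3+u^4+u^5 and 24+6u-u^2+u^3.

Repeated division with remainder:
  u^5+u^4+14u^3+62u^2+672 = (u^2+2u+10)(u^3-u^2+6u+24) + (36u^2-108u+432)
  u^3-u^2+6u+24 = ((1/36)u+1/18)(36u^2-108u+432) + (0)
Last nonzero remainder: 36u^2-108u+432. Dividing through by 36 gives the monic gcd u^2-3u+12.

12-3u+u^2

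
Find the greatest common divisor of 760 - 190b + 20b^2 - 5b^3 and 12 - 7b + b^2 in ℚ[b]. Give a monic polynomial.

-4 + b

By polynomial division,
  -5b^3 + 20b^2 - 190b + 760 = (-5b - 15)(b^2 - 7b + 12) + (-235b + 940)
  b^2 - 7b + 12 = (-(1/235)b + 3/235)(-235b + 940) + (0)
Last nonzero remainder: -235b + 940. Dividing through by -235 gives the monic gcd b - 4.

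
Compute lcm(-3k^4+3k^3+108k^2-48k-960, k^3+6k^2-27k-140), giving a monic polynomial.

k^5+6k^4-43k^3-236k^2+432k+2240

By polynomial division,
  -3k^4+3k^3+108k^2-48k-960 = (-3k+21)(k^3+6k^2-27k-140) + (-99k^2+99k+1980)
  k^3+6k^2-27k-140 = (-(1/99)k-7/99)(-99k^2+99k+1980) + (0)
Last nonzero remainder: -99k^2+99k+1980. Dividing through by -99 gives the monic gcd k^2-k-20.
Then lcm(f, g) = f·g / gcd(f, g); expanding and making the result monic gives the answer.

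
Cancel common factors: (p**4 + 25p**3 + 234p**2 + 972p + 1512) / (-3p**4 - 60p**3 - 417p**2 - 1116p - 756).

(-p - 6)/(3p + 3)

Apply the Euclidean algorithm:
  p**4 + 25p**3 + 234p**2 + 972p + 1512 = (-1/3)(-3p**4 - 60p**3 - 417p**2 - 1116p - 756) + (5p**3 + 95p**2 + 600p + 1260)
  -3p**4 - 60p**3 - 417p**2 - 1116p - 756 = (-(3/5)p - 3/5)(5p**3 + 95p**2 + 600p + 1260) + (0)
Last nonzero remainder: 5p**3 + 95p**2 + 600p + 1260. Dividing through by 5 gives the monic gcd p**3 + 19p**2 + 120p + 252.
Cancel p**3 + 19p**2 + 120p + 252 from numerator and denominator to get the reduced form.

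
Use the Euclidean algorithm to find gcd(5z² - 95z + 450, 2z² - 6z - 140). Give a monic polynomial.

z - 10

Euclidean algorithm in ℚ[z]:
  5z² - 95z + 450 = (5/2)(2z² - 6z - 140) + (-80z + 800)
  2z² - 6z - 140 = (-(1/40)z - 7/40)(-80z + 800) + (0)
Last nonzero remainder: -80z + 800. Dividing through by -80 gives the monic gcd z - 10.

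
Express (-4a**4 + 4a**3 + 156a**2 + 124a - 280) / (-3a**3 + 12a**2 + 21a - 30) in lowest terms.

Apply the Euclidean algorithm:
  -4a**4 + 4a**3 + 156a**2 + 124a - 280 = ((4/3)a + 4)(-3a**3 + 12a**2 + 21a - 30) + (80a**2 + 80a - 160)
  -3a**3 + 12a**2 + 21a - 30 = (-(3/80)a + 3/16)(80a**2 + 80a - 160) + (0)
Last nonzero remainder: 80a**2 + 80a - 160. Dividing through by 80 gives the monic gcd a**2 + a - 2.
Cancel a**2 + a - 2 from numerator and denominator to get the reduced form.

(4a**2 - 8a - 140)/(3a - 15)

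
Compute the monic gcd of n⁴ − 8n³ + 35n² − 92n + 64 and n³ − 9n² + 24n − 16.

n² − 5n + 4

By polynomial division,
  n⁴ − 8n³ + 35n² − 92n + 64 = (n + 1)(n³ − 9n² + 24n − 16) + (20n² − 100n + 80)
  n³ − 9n² + 24n − 16 = ((1/20)n − 1/5)(20n² − 100n + 80) + (0)
Last nonzero remainder: 20n² − 100n + 80. Dividing through by 20 gives the monic gcd n² − 5n + 4.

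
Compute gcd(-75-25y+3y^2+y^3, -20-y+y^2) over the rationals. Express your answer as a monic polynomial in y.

-5+y

Euclidean algorithm in ℚ[y]:
  y^3+3y^2-25y-75 = (y+4)(y^2-y-20) + (-y+5)
  y^2-y-20 = (-y-4)(-y+5) + (0)
Last nonzero remainder: -y+5. Dividing through by -1 gives the monic gcd y-5.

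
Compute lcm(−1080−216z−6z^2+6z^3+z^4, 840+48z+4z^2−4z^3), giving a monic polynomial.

7560+432z−174z^2−48z^3−z^4+z^5

Repeated division with remainder:
  z^4+6z^3−6z^2−216z−1080 = (−(1/4)z−7/4)(−4z^3+4z^2+48z+840) + (13z^2+78z+390)
  −4z^3+4z^2+48z+840 = (−(4/13)z+28/13)(13z^2+78z+390) + (0)
Last nonzero remainder: 13z^2+78z+390. Dividing through by 13 gives the monic gcd z^2+6z+30.
Then lcm(f, g) = f·g / gcd(f, g); expanding and making the result monic gives the answer.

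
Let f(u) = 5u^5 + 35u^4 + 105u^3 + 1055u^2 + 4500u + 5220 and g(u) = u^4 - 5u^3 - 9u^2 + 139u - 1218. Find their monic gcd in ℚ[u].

By polynomial division,
  5u^5 + 35u^4 + 105u^3 + 1055u^2 + 4500u + 5220 = (5u + 60)(u^4 - 5u^3 - 9u^2 + 139u - 1218) + (450u^3 + 900u^2 + 2250u + 78300)
  u^4 - 5u^3 - 9u^2 + 139u - 1218 = ((1/450)u - 7/450)(450u^3 + 900u^2 + 2250u + 78300) + (0)
Last nonzero remainder: 450u^3 + 900u^2 + 2250u + 78300. Dividing through by 450 gives the monic gcd u^3 + 2u^2 + 5u + 174.

u^3 + 2u^2 + 5u + 174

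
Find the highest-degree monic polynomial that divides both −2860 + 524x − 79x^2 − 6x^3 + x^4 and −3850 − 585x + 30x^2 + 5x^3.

−110 − x + x^2

Repeated division with remainder:
  x^4 − 6x^3 − 79x^2 + 524x − 2860 = ((1/5)x − 12/5)(5x^3 + 30x^2 − 585x − 3850) + (110x^2 − 110x − 12100)
  5x^3 + 30x^2 − 585x − 3850 = ((1/22)x + 7/22)(110x^2 − 110x − 12100) + (0)
Last nonzero remainder: 110x^2 − 110x − 12100. Dividing through by 110 gives the monic gcd x^2 − x − 110.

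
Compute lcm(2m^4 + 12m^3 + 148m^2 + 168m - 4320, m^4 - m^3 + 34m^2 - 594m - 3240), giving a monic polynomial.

m^6 + m^5 + 8m^4 - 502m^3 - 5244m^2 + 7776m + 77760

By polynomial division,
  2m^4 + 12m^3 + 148m^2 + 168m - 4320 = (2)(m^4 - m^3 + 34m^2 - 594m - 3240) + (14m^3 + 80m^2 + 1356m + 2160)
  m^4 - m^3 + 34m^2 - 594m - 3240 = ((1/14)m - 47/98)(14m^3 + 80m^2 + 1356m + 2160) + (-(1200/49)m^2 - (4800/49)m - 108000/49)
  14m^3 + 80m^2 + 1356m + 2160 = (-(343/600)m - 49/50)(-(1200/49)m^2 - (4800/49)m - 108000/49) + (0)
Last nonzero remainder: -(1200/49)m^2 - (4800/49)m - 108000/49. Dividing through by -1200/49 gives the monic gcd m^2 + 4m + 90.
Then lcm(f, g) = f·g / gcd(f, g); expanding and making the result monic gives the answer.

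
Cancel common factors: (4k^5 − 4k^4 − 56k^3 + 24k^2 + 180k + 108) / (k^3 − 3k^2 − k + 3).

By polynomial division,
  4k^5 − 4k^4 − 56k^3 + 24k^2 + 180k + 108 = (4k^2 + 8k − 28)(k^3 − 3k^2 − k + 3) + (−64k^2 + 128k + 192)
  k^3 − 3k^2 − k + 3 = (−(1/64)k + 1/64)(−64k^2 + 128k + 192) + (0)
Last nonzero remainder: −64k^2 + 128k + 192. Dividing through by −64 gives the monic gcd k^2 − 2k − 3.
Cancel k^2 − 2k − 3 from numerator and denominator to get the reduced form.

(4k^3 + 4k^2 − 36k − 36)/(k − 1)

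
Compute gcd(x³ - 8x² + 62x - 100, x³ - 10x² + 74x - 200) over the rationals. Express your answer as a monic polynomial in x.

x² - 6x + 50

Apply the Euclidean algorithm:
  x³ - 8x² + 62x - 100 = (x³ - 10x² + 74x - 200) + (2x² - 12x + 100)
  x³ - 10x² + 74x - 200 = ((1/2)x - 2)(2x² - 12x + 100) + (0)
Last nonzero remainder: 2x² - 12x + 100. Dividing through by 2 gives the monic gcd x² - 6x + 50.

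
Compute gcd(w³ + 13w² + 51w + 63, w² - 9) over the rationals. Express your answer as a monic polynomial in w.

Euclidean algorithm in ℚ[w]:
  w³ + 13w² + 51w + 63 = (w + 13)(w² - 9) + (60w + 180)
  w² - 9 = ((1/60)w - 1/20)(60w + 180) + (0)
Last nonzero remainder: 60w + 180. Dividing through by 60 gives the monic gcd w + 3.

w + 3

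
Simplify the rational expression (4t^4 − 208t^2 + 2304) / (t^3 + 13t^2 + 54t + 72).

(4t^2 − 40t + 96)/(t + 3)

By polynomial division,
  4t^4 − 208t^2 + 2304 = (4t − 52)(t^3 + 13t^2 + 54t + 72) + (252t^2 + 2520t + 6048)
  t^3 + 13t^2 + 54t + 72 = ((1/252)t + 1/84)(252t^2 + 2520t + 6048) + (0)
Last nonzero remainder: 252t^2 + 2520t + 6048. Dividing through by 252 gives the monic gcd t^2 + 10t + 24.
Cancel t^2 + 10t + 24 from numerator and denominator to get the reduced form.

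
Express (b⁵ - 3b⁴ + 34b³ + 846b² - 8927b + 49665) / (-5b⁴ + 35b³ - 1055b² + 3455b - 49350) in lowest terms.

Repeated division with remainder:
  b⁵ - 3b⁴ + 34b³ + 846b² - 8927b + 49665 = (-(1/5)b - 4/5)(-5b⁴ + 35b³ - 1055b² + 3455b - 49350) + (-149b³ + 693b² - 16033b + 10185)
  -5b⁴ + 35b³ - 1055b² + 3455b - 49350 = ((5/149)b - 1750/22201)(-149b³ + 693b² - 16033b + 10185) + (-(10264720/22201)b² + (41058880/22201)b - 1077795600/22201)
  -149b³ + 693b² - 16033b + 10185 = ((3307949/10264720)b - 2153497/10264720)(-(10264720/22201)b² + (41058880/22201)b - 1077795600/22201) + (0)
Last nonzero remainder: -(10264720/22201)b² + (41058880/22201)b - 1077795600/22201. Dividing through by -10264720/22201 gives the monic gcd b² - 4b + 105.
Cancel b² - 4b + 105 from numerator and denominator to get the reduced form.

(-b³ - b² + 67b - 473)/(5b² - 15b + 470)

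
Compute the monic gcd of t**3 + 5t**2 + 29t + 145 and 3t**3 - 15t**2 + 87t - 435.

Euclidean algorithm in ℚ[t]:
  t**3 + 5t**2 + 29t + 145 = (1/3)(3t**3 - 15t**2 + 87t - 435) + (10t**2 + 290)
  3t**3 - 15t**2 + 87t - 435 = ((3/10)t - 3/2)(10t**2 + 290) + (0)
Last nonzero remainder: 10t**2 + 290. Dividing through by 10 gives the monic gcd t**2 + 29.

t**2 + 29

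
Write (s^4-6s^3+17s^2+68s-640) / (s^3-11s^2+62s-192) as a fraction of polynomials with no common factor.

(s^2-s-20)/(s-6)

Repeated division with remainder:
  s^4-6s^3+17s^2+68s-640 = (s+5)(s^3-11s^2+62s-192) + (10s^2-50s+320)
  s^3-11s^2+62s-192 = ((1/10)s-3/5)(10s^2-50s+320) + (0)
Last nonzero remainder: 10s^2-50s+320. Dividing through by 10 gives the monic gcd s^2-5s+32.
Cancel s^2-5s+32 from numerator and denominator to get the reduced form.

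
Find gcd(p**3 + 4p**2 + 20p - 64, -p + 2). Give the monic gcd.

p - 2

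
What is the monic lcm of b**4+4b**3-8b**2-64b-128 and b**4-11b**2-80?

b**6+4b**5-3b**4-44b**3-168b**2-320b-640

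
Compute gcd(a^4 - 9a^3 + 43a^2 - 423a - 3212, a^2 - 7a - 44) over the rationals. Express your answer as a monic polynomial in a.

a^2 - 7a - 44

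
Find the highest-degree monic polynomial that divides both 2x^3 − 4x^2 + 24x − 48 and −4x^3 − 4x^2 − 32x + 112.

x − 2

Euclidean algorithm in ℚ[x]:
  2x^3 − 4x^2 + 24x − 48 = (−1/2)(−4x^3 − 4x^2 − 32x + 112) + (−6x^2 + 8x + 8)
  −4x^3 − 4x^2 − 32x + 112 = ((2/3)x + 14/9)(−6x^2 + 8x + 8) + (−(448/9)x + 896/9)
  −6x^2 + 8x + 8 = ((27/224)x + 9/112)(−(448/9)x + 896/9) + (0)
Last nonzero remainder: −(448/9)x + 896/9. Dividing through by −448/9 gives the monic gcd x − 2.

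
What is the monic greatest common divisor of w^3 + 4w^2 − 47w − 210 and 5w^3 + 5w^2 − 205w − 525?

Apply the Euclidean algorithm:
  w^3 + 4w^2 − 47w − 210 = (1/5)(5w^3 + 5w^2 − 205w − 525) + (3w^2 − 6w − 105)
  5w^3 + 5w^2 − 205w − 525 = ((5/3)w + 5)(3w^2 − 6w − 105) + (0)
Last nonzero remainder: 3w^2 − 6w − 105. Dividing through by 3 gives the monic gcd w^2 − 2w − 35.

w^2 − 2w − 35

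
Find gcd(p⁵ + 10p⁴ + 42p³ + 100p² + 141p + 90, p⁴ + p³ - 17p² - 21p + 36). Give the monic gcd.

p² + 6p + 9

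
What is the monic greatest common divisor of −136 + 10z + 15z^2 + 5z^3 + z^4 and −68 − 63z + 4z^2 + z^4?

17 + 3z + z^2

Repeated division with remainder:
  z^4 + 5z^3 + 15z^2 + 10z − 136 = (z^4 + 4z^2 − 63z − 68) + (5z^3 + 11z^2 + 73z − 68)
  z^4 + 4z^2 − 63z − 68 = ((1/5)z − 11/25)(5z^3 + 11z^2 + 73z − 68) + (−(144/25)z^2 − (432/25)z − 2448/25)
  5z^3 + 11z^2 + 73z − 68 = (−(125/144)z + 25/36)(−(144/25)z^2 − (432/25)z − 2448/25) + (0)
Last nonzero remainder: −(144/25)z^2 − (432/25)z − 2448/25. Dividing through by −144/25 gives the monic gcd z^2 + 3z + 17.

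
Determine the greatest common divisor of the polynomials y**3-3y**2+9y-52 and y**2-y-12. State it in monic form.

y-4

Repeated division with remainder:
  y**3-3y**2+9y-52 = (y-2)(y**2-y-12) + (19y-76)
  y**2-y-12 = ((1/19)y+3/19)(19y-76) + (0)
Last nonzero remainder: 19y-76. Dividing through by 19 gives the monic gcd y-4.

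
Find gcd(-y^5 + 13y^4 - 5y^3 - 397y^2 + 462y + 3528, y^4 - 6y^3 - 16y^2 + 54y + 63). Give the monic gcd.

Apply the Euclidean algorithm:
  -y^5 + 13y^4 - 5y^3 - 397y^2 + 462y + 3528 = (-y + 7)(y^4 - 6y^3 - 16y^2 + 54y + 63) + (21y^3 - 231y^2 + 147y + 3087)
  y^4 - 6y^3 - 16y^2 + 54y + 63 = ((1/21)y + 5/21)(21y^3 - 231y^2 + 147y + 3087) + (32y^2 - 128y - 672)
  21y^3 - 231y^2 + 147y + 3087 = ((21/32)y - 147/32)(32y^2 - 128y - 672) + (0)
Last nonzero remainder: 32y^2 - 128y - 672. Dividing through by 32 gives the monic gcd y^2 - 4y - 21.

y^2 - 4y - 21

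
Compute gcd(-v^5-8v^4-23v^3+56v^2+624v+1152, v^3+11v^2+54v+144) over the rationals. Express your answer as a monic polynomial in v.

Euclidean algorithm in ℚ[v]:
  -v^5-8v^4-23v^3+56v^2+624v+1152 = (-v^2+3v-2)(v^3+11v^2+54v+144) + (60v^2+300v+1440)
  v^3+11v^2+54v+144 = ((1/60)v+1/10)(60v^2+300v+1440) + (0)
Last nonzero remainder: 60v^2+300v+1440. Dividing through by 60 gives the monic gcd v^2+5v+24.

v^2+5v+24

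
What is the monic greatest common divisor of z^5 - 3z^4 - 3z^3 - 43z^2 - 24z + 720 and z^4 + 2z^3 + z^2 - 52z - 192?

z^2 - z - 12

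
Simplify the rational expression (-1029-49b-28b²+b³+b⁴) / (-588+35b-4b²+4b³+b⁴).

(-7+b)/(-4+b)

By polynomial division,
  b⁴+b³-28b²-49b-1029 = (b⁴+4b³-4b²+35b-588) + (-3b³-24b²-84b-441)
  b⁴+4b³-4b²+35b-588 = (-(1/3)b+4/3)(-3b³-24b²-84b-441) + (0)
Last nonzero remainder: -3b³-24b²-84b-441. Dividing through by -3 gives the monic gcd b³+8b²+28b+147.
Cancel b³+8b²+28b+147 from numerator and denominator to get the reduced form.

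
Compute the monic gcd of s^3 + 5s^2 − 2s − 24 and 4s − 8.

Euclidean algorithm in ℚ[s]:
  s^3 + 5s^2 − 2s − 24 = ((1/4)s^2 + (7/4)s + 3)(4s − 8) + (0)
Last nonzero remainder: 4s − 8. Dividing through by 4 gives the monic gcd s − 2.

s − 2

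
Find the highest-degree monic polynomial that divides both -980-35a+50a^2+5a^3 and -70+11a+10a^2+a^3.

7+a

Euclidean algorithm in ℚ[a]:
  5a^3+50a^2-35a-980 = (5)(a^3+10a^2+11a-70) + (-90a-630)
  a^3+10a^2+11a-70 = (-(1/90)a^2-(1/30)a+1/9)(-90a-630) + (0)
Last nonzero remainder: -90a-630. Dividing through by -90 gives the monic gcd a+7.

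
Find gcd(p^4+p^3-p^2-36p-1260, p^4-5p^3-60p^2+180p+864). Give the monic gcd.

p^2-36

By polynomial division,
  p^4+p^3-p^2-36p-1260 = (p^4-5p^3-60p^2+180p+864) + (6p^3+59p^2-216p-2124)
  p^4-5p^3-60p^2+180p+864 = ((1/6)p-89/36)(6p^3+59p^2-216p-2124) + ((4387/36)p^2-4387)
  6p^3+59p^2-216p-2124 = ((216/4387)p+2124/4387)((4387/36)p^2-4387) + (0)
Last nonzero remainder: (4387/36)p^2-4387. Dividing through by 4387/36 gives the monic gcd p^2-36.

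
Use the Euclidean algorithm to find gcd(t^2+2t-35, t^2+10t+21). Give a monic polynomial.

Euclidean algorithm in ℚ[t]:
  t^2+2t-35 = (t^2+10t+21) + (-8t-56)
  t^2+10t+21 = (-(1/8)t-3/8)(-8t-56) + (0)
Last nonzero remainder: -8t-56. Dividing through by -8 gives the monic gcd t+7.

t+7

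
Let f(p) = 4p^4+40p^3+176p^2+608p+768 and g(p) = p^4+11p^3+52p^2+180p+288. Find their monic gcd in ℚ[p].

By polynomial division,
  4p^4+40p^3+176p^2+608p+768 = (4)(p^4+11p^3+52p^2+180p+288) + (-4p^3-32p^2-112p-384)
  p^4+11p^3+52p^2+180p+288 = (-(1/4)p-3/4)(-4p^3-32p^2-112p-384) + (0)
Last nonzero remainder: -4p^3-32p^2-112p-384. Dividing through by -4 gives the monic gcd p^3+8p^2+28p+96.

p^3+8p^2+28p+96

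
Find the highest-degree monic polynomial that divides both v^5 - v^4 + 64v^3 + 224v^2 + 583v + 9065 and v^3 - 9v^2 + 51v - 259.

By polynomial division,
  v^5 - v^4 + 64v^3 + 224v^2 + 583v + 9065 = (v^2 + 8v + 85)(v^3 - 9v^2 + 51v - 259) + (840v^2 - 1680v + 31080)
  v^3 - 9v^2 + 51v - 259 = ((1/840)v - 1/120)(840v^2 - 1680v + 31080) + (0)
Last nonzero remainder: 840v^2 - 1680v + 31080. Dividing through by 840 gives the monic gcd v^2 - 2v + 37.

v^2 - 2v + 37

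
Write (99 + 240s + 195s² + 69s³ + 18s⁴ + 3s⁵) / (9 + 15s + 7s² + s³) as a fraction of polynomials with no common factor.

(33 + 36s + 6s² + 3s³)/(3 + s)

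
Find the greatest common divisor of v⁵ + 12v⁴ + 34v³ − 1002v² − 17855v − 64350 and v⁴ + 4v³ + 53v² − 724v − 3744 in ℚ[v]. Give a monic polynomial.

v² + 8v + 117

Repeated division with remainder:
  v⁵ + 12v⁴ + 34v³ − 1002v² − 17855v − 64350 = (v + 8)(v⁴ + 4v³ + 53v² − 724v − 3744) + (−51v³ − 702v² − 8319v − 34398)
  v⁴ + 4v³ + 53v² − 724v − 3744 = (−(1/51)v + 166/867)(−51v³ − 702v² − 8319v − 34398) + ((7020/289)v² + (56160/289)v + 821340/289)
  −51v³ − 702v² − 8319v − 34398 = (−(4913/2340)v − 14161/1170)((7020/289)v² + (56160/289)v + 821340/289) + (0)
Last nonzero remainder: (7020/289)v² + (56160/289)v + 821340/289. Dividing through by 7020/289 gives the monic gcd v² + 8v + 117.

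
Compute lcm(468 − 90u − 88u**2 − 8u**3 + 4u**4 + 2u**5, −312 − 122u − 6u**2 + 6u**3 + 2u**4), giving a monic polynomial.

−936 + 414u + 131u**2 − 28u**3 − 12u**4 − 2u**5 + u**6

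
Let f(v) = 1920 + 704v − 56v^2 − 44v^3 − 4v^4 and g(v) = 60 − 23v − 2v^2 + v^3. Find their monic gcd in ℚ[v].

Repeated division with remainder:
  −4v^4 − 44v^3 − 56v^2 + 704v + 1920 = (−4v − 52)(v^3 − 2v^2 − 23v + 60) + (−252v^2 − 252v + 5040)
  v^3 − 2v^2 − 23v + 60 = (−(1/252)v + 1/84)(−252v^2 − 252v + 5040) + (0)
Last nonzero remainder: −252v^2 − 252v + 5040. Dividing through by −252 gives the monic gcd v^2 + v − 20.

−20 + v + v^2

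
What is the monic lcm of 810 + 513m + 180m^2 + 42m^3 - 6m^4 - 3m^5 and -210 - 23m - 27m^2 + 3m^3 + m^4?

-1890 - 1467m - 591m^2 - 158m^3 + 9m^5 + m^6

By polynomial division,
  -3m^5 - 6m^4 + 42m^3 + 180m^2 + 513m + 810 = (-3m + 3)(m^4 + 3m^3 - 27m^2 - 23m - 210) + (-48m^3 + 192m^2 - 48m + 1440)
  m^4 + 3m^3 - 27m^2 - 23m - 210 = (-(1/48)m - 7/48)(-48m^3 + 192m^2 - 48m + 1440) + (0)
Last nonzero remainder: -48m^3 + 192m^2 - 48m + 1440. Dividing through by -48 gives the monic gcd m^3 - 4m^2 + m - 30.
Then lcm(f, g) = f·g / gcd(f, g); expanding and making the result monic gives the answer.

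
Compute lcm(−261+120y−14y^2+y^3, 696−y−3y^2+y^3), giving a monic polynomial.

−2088+699y+8y^2−6y^3+y^4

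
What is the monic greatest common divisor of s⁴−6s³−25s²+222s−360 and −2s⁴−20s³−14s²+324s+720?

s²+2s−24

Apply the Euclidean algorithm:
  s⁴−6s³−25s²+222s−360 = (−1/2)(−2s⁴−20s³−14s²+324s+720) + (−16s³−32s²+384s)
  −2s⁴−20s³−14s²+324s+720 = ((1/8)s+1)(−16s³−32s²+384s) + (−30s²−60s+720)
  −16s³−32s²+384s = ((8/15)s)(−30s²−60s+720) + (0)
Last nonzero remainder: −30s²−60s+720. Dividing through by −30 gives the monic gcd s²+2s−24.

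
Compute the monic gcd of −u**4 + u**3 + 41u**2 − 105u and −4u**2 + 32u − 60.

Apply the Euclidean algorithm:
  −u**4 + u**3 + 41u**2 − 105u = ((1/4)u**2 + (7/4)u)(−4u**2 + 32u − 60) + (0)
Last nonzero remainder: −4u**2 + 32u − 60. Dividing through by −4 gives the monic gcd u**2 − 8u + 15.

u**2 − 8u + 15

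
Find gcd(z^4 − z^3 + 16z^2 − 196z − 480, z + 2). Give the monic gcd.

z + 2

Repeated division with remainder:
  z^4 − z^3 + 16z^2 − 196z − 480 = (z^3 − 3z^2 + 22z − 240)(z + 2) + (0)
The last nonzero remainder z + 2 is already monic.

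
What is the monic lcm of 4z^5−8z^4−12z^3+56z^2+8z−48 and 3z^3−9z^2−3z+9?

z^6−5z^5+3z^4+23z^3−40z^2−18z+36

By polynomial division,
  4z^5−8z^4−12z^3+56z^2+8z−48 = ((4/3)z^2+(4/3)z+4/3)(3z^3−9z^2−3z+9) + (60z^2−60)
  3z^3−9z^2−3z+9 = ((1/20)z−3/20)(60z^2−60) + (0)
Last nonzero remainder: 60z^2−60. Dividing through by 60 gives the monic gcd z^2−1.
Then lcm(f, g) = f·g / gcd(f, g); expanding and making the result monic gives the answer.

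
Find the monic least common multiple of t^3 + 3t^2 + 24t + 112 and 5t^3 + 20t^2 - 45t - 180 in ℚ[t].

t^5 + 3t^4 + 15t^3 + 85t^2 - 216t - 1008

By polynomial division,
  t^3 + 3t^2 + 24t + 112 = (1/5)(5t^3 + 20t^2 - 45t - 180) + (-t^2 + 33t + 148)
  5t^3 + 20t^2 - 45t - 180 = (-5t - 185)(-t^2 + 33t + 148) + (6800t + 27200)
  -t^2 + 33t + 148 = (-(1/6800)t + 37/6800)(6800t + 27200) + (0)
Last nonzero remainder: 6800t + 27200. Dividing through by 6800 gives the monic gcd t + 4.
Then lcm(f, g) = f·g / gcd(f, g); expanding and making the result monic gives the answer.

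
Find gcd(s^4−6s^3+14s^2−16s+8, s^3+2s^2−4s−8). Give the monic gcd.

s−2

By polynomial division,
  s^4−6s^3+14s^2−16s+8 = (s−8)(s^3+2s^2−4s−8) + (34s^2−40s−56)
  s^3+2s^2−4s−8 = ((1/34)s+27/289)(34s^2−40s−56) + ((400/289)s−800/289)
  34s^2−40s−56 = ((4913/200)s+2023/100)((400/289)s−800/289) + (0)
Last nonzero remainder: (400/289)s−800/289. Dividing through by 400/289 gives the monic gcd s−2.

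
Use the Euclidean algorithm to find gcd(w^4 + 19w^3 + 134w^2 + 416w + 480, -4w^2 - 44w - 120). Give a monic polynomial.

w^2 + 11w + 30

Repeated division with remainder:
  w^4 + 19w^3 + 134w^2 + 416w + 480 = (-(1/4)w^2 - 2w - 4)(-4w^2 - 44w - 120) + (0)
Last nonzero remainder: -4w^2 - 44w - 120. Dividing through by -4 gives the monic gcd w^2 + 11w + 30.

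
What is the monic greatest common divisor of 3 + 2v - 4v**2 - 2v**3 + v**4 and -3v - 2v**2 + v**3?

-3 - 2v + v**2

Euclidean algorithm in ℚ[v]:
  v**4 - 2v**3 - 4v**2 + 2v + 3 = (v)(v**3 - 2v**2 - 3v) + (-v**2 + 2v + 3)
  v**3 - 2v**2 - 3v = (-v)(-v**2 + 2v + 3) + (0)
Last nonzero remainder: -v**2 + 2v + 3. Dividing through by -1 gives the monic gcd v**2 - 2v - 3.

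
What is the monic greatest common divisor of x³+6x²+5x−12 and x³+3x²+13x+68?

By polynomial division,
  x³+6x²+5x−12 = (x³+3x²+13x+68) + (3x²−8x−80)
  x³+3x²+13x+68 = ((1/3)x+17/9)(3x²−8x−80) + ((493/9)x+1972/9)
  3x²−8x−80 = ((27/493)x−180/493)((493/9)x+1972/9) + (0)
Last nonzero remainder: (493/9)x+1972/9. Dividing through by 493/9 gives the monic gcd x+4.

x+4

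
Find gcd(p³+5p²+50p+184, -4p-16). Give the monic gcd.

Euclidean algorithm in ℚ[p]:
  p³+5p²+50p+184 = (-(1/4)p²-(1/4)p-23/2)(-4p-16) + (0)
Last nonzero remainder: -4p-16. Dividing through by -4 gives the monic gcd p+4.

p+4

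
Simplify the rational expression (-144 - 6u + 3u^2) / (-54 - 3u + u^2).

(-24 + 3u)/(-9 + u)

By polynomial division,
  3u^2 - 6u - 144 = (3)(u^2 - 3u - 54) + (3u + 18)
  u^2 - 3u - 54 = ((1/3)u - 3)(3u + 18) + (0)
Last nonzero remainder: 3u + 18. Dividing through by 3 gives the monic gcd u + 6.
Cancel u + 6 from numerator and denominator to get the reduced form.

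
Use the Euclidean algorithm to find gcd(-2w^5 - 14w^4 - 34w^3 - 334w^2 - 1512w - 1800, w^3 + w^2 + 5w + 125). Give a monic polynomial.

w^2 - 4w + 25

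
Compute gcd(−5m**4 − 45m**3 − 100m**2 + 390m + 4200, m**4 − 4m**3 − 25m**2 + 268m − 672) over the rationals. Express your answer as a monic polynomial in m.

Euclidean algorithm in ℚ[m]:
  −5m**4 − 45m**3 − 100m**2 + 390m + 4200 = (−5)(m**4 − 4m**3 − 25m**2 + 268m − 672) + (−65m**3 − 225m**2 + 1730m + 840)
  m**4 − 4m**3 − 25m**2 + 268m − 672 = (−(1/65)m + 97/845)(−65m**3 − 225m**2 + 1730m + 840) + ((4638/169)m**2 + (13914/169)m − 129864/169)
  −65m**3 − 225m**2 + 1730m + 840 = (−(10985/4638)m − 845/773)((4638/169)m**2 + (13914/169)m − 129864/169) + (0)
Last nonzero remainder: (4638/169)m**2 + (13914/169)m − 129864/169. Dividing through by 4638/169 gives the monic gcd m**2 + 3m − 28.

m**2 + 3m − 28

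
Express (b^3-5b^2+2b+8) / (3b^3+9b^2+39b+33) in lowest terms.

(b^2-6b+8)/(3b^2+6b+33)

Euclidean algorithm in ℚ[b]:
  b^3-5b^2+2b+8 = (1/3)(3b^3+9b^2+39b+33) + (-8b^2-11b-3)
  3b^3+9b^2+39b+33 = (-(3/8)b-39/64)(-8b^2-11b-3) + ((1995/64)b+1995/64)
  -8b^2-11b-3 = (-(512/1995)b-64/665)((1995/64)b+1995/64) + (0)
Last nonzero remainder: (1995/64)b+1995/64. Dividing through by 1995/64 gives the monic gcd b+1.
Cancel b+1 from numerator and denominator to get the reduced form.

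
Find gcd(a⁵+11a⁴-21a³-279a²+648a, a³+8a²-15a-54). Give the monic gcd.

By polynomial division,
  a⁵+11a⁴-21a³-279a²+648a = (a²+3a-30)(a³+8a²-15a-54) + (60a²+360a-1620)
  a³+8a²-15a-54 = ((1/60)a+1/30)(60a²+360a-1620) + (0)
Last nonzero remainder: 60a²+360a-1620. Dividing through by 60 gives the monic gcd a²+6a-27.

a²+6a-27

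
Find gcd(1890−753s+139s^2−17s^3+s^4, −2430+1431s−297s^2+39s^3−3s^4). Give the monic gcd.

By polynomial division,
  s^4−17s^3+139s^2−753s+1890 = (−1/3)(−3s^4+39s^3−297s^2+1431s−2430) + (−4s^3+40s^2−276s+1080)
  −3s^4+39s^3−297s^2+1431s−2430 = ((3/4)s−9/4)(−4s^3+40s^2−276s+1080) + (0)
Last nonzero remainder: −4s^3+40s^2−276s+1080. Dividing through by −4 gives the monic gcd s^3−10s^2+69s−270.

−270+69s−10s^2+s^3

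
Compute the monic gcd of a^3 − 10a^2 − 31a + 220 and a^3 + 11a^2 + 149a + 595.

a + 5

Apply the Euclidean algorithm:
  a^3 − 10a^2 − 31a + 220 = (a^3 + 11a^2 + 149a + 595) + (−21a^2 − 180a − 375)
  a^3 + 11a^2 + 149a + 595 = (−(1/21)a − 17/147)(−21a^2 − 180a − 375) + ((5406/49)a + 27030/49)
  −21a^2 − 180a − 375 = (−(343/1802)a − 1225/1802)((5406/49)a + 27030/49) + (0)
Last nonzero remainder: (5406/49)a + 27030/49. Dividing through by 5406/49 gives the monic gcd a + 5.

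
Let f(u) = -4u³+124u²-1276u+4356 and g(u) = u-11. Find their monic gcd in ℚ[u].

u-11

Repeated division with remainder:
  -4u³+124u²-1276u+4356 = (-4u²+80u-396)(u-11) + (0)
The last nonzero remainder u-11 is already monic.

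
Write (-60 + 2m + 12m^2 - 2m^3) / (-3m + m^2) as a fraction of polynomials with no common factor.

(20 + 6m - 2m^2)/(m)

Apply the Euclidean algorithm:
  -2m^3 + 12m^2 + 2m - 60 = (-2m + 6)(m^2 - 3m) + (20m - 60)
  m^2 - 3m = ((1/20)m)(20m - 60) + (0)
Last nonzero remainder: 20m - 60. Dividing through by 20 gives the monic gcd m - 3.
Cancel m - 3 from numerator and denominator to get the reduced form.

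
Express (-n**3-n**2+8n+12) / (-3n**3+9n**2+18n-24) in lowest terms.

(n**2-n-6)/(3n**2-15n+12)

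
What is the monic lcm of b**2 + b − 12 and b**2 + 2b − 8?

b**3 − b**2 − 14b + 24

Euclidean algorithm in ℚ[b]:
  b**2 + b − 12 = (b**2 + 2b − 8) + (−b − 4)
  b**2 + 2b − 8 = (−b + 2)(−b − 4) + (0)
Last nonzero remainder: −b − 4. Dividing through by −1 gives the monic gcd b + 4.
Then lcm(f, g) = f·g / gcd(f, g); expanding and making the result monic gives the answer.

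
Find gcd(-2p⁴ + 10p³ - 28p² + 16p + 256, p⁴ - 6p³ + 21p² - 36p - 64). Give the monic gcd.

p³ - 7p² + 28p - 64

Euclidean algorithm in ℚ[p]:
  -2p⁴ + 10p³ - 28p² + 16p + 256 = (-2)(p⁴ - 6p³ + 21p² - 36p - 64) + (-2p³ + 14p² - 56p + 128)
  p⁴ - 6p³ + 21p² - 36p - 64 = (-(1/2)p - 1/2)(-2p³ + 14p² - 56p + 128) + (0)
Last nonzero remainder: -2p³ + 14p² - 56p + 128. Dividing through by -2 gives the monic gcd p³ - 7p² + 28p - 64.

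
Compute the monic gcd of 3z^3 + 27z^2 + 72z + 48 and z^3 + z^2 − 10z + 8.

z + 4

Euclidean algorithm in ℚ[z]:
  3z^3 + 27z^2 + 72z + 48 = (3)(z^3 + z^2 − 10z + 8) + (24z^2 + 102z + 24)
  z^3 + z^2 − 10z + 8 = ((1/24)z − 13/96)(24z^2 + 102z + 24) + ((45/16)z + 45/4)
  24z^2 + 102z + 24 = ((128/15)z + 32/15)((45/16)z + 45/4) + (0)
Last nonzero remainder: (45/16)z + 45/4. Dividing through by 45/16 gives the monic gcd z + 4.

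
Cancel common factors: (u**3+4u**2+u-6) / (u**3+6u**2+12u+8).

Apply the Euclidean algorithm:
  u**3+4u**2+u-6 = (u**3+6u**2+12u+8) + (-2u**2-11u-14)
  u**3+6u**2+12u+8 = (-(1/2)u-1/4)(-2u**2-11u-14) + ((9/4)u+9/2)
  -2u**2-11u-14 = (-(8/9)u-28/9)((9/4)u+9/2) + (0)
Last nonzero remainder: (9/4)u+9/2. Dividing through by 9/4 gives the monic gcd u+2.
Cancel u+2 from numerator and denominator to get the reduced form.

(u**2+2u-3)/(u**2+4u+4)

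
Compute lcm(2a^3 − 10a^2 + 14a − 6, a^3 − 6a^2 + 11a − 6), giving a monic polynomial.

a^4 − 7a^3 + 17a^2 − 17a + 6

Apply the Euclidean algorithm:
  2a^3 − 10a^2 + 14a − 6 = (2)(a^3 − 6a^2 + 11a − 6) + (2a^2 − 8a + 6)
  a^3 − 6a^2 + 11a − 6 = ((1/2)a − 1)(2a^2 − 8a + 6) + (0)
Last nonzero remainder: 2a^2 − 8a + 6. Dividing through by 2 gives the monic gcd a^2 − 4a + 3.
Then lcm(f, g) = f·g / gcd(f, g); expanding and making the result monic gives the answer.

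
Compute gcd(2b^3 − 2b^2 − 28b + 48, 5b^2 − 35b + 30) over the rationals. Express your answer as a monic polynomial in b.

1

Apply the Euclidean algorithm:
  2b^3 − 2b^2 − 28b + 48 = ((2/5)b + 12/5)(5b^2 − 35b + 30) + (44b − 24)
  5b^2 − 35b + 30 = ((5/44)b − 355/484)(44b − 24) + (1500/121)
  44b − 24 = ((1331/375)b − 242/125)(1500/121) + (0)
The last nonzero remainder is the constant 1500/121, so the polynomials are coprime and gcd = 1.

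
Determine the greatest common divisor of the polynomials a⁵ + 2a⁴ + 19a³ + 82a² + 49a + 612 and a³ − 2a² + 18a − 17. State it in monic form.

a² − a + 17

By polynomial division,
  a⁵ + 2a⁴ + 19a³ + 82a² + 49a + 612 = (a² + 4a + 9)(a³ − 2a² + 18a − 17) + (45a² − 45a + 765)
  a³ − 2a² + 18a − 17 = ((1/45)a − 1/45)(45a² − 45a + 765) + (0)
Last nonzero remainder: 45a² − 45a + 765. Dividing through by 45 gives the monic gcd a² − a + 17.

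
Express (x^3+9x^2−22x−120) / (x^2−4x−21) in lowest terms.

(x^2+6x−40)/(x−7)

Repeated division with remainder:
  x^3+9x^2−22x−120 = (x+13)(x^2−4x−21) + (51x+153)
  x^2−4x−21 = ((1/51)x−7/51)(51x+153) + (0)
Last nonzero remainder: 51x+153. Dividing through by 51 gives the monic gcd x+3.
Cancel x+3 from numerator and denominator to get the reduced form.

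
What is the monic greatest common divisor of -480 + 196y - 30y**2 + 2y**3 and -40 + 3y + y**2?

Repeated division with remainder:
  2y**3 - 30y**2 + 196y - 480 = (2y - 36)(y**2 + 3y - 40) + (384y - 1920)
  y**2 + 3y - 40 = ((1/384)y + 1/48)(384y - 1920) + (0)
Last nonzero remainder: 384y - 1920. Dividing through by 384 gives the monic gcd y - 5.

-5 + y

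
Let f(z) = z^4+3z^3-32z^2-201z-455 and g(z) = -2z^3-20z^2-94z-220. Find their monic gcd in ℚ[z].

Euclidean algorithm in ℚ[z]:
  z^4+3z^3-32z^2-201z-455 = (-(1/2)z+7/2)(-2z^3-20z^2-94z-220) + (-9z^2+18z+315)
  -2z^3-20z^2-94z-220 = ((2/9)z+8/3)(-9z^2+18z+315) + (-212z-1060)
  -9z^2+18z+315 = ((9/212)z-63/212)(-212z-1060) + (0)
Last nonzero remainder: -212z-1060. Dividing through by -212 gives the monic gcd z+5.

z+5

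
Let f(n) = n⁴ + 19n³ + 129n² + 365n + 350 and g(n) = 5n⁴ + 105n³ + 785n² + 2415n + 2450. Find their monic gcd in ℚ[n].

Euclidean algorithm in ℚ[n]:
  n⁴ + 19n³ + 129n² + 365n + 350 = (1/5)(5n⁴ + 105n³ + 785n² + 2415n + 2450) + (-2n³ - 28n² - 118n - 140)
  5n⁴ + 105n³ + 785n² + 2415n + 2450 = (-(5/2)n - 35/2)(-2n³ - 28n² - 118n - 140) + (0)
Last nonzero remainder: -2n³ - 28n² - 118n - 140. Dividing through by -2 gives the monic gcd n³ + 14n² + 59n + 70.

n³ + 14n² + 59n + 70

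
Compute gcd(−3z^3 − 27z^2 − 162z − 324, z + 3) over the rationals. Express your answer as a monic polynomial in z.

By polynomial division,
  −3z^3 − 27z^2 − 162z − 324 = (−3z^2 − 18z − 108)(z + 3) + (0)
The last nonzero remainder z + 3 is already monic.

z + 3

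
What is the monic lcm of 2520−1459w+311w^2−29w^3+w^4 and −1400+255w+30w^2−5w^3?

17640−7693w+718w^2+108w^3−22w^4+w^5

Apply the Euclidean algorithm:
  w^4−29w^3+311w^2−1459w+2520 = (−(1/5)w+23/5)(−5w^3+30w^2+255w−1400) + (224w^2−2912w+8960)
  −5w^3+30w^2+255w−1400 = (−(5/224)w−5/32)(224w^2−2912w+8960) + (0)
Last nonzero remainder: 224w^2−2912w+8960. Dividing through by 224 gives the monic gcd w^2−13w+40.
Then lcm(f, g) = f·g / gcd(f, g); expanding and making the result monic gives the answer.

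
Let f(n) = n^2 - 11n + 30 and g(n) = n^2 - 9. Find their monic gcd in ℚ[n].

1

By polynomial division,
  n^2 - 11n + 30 = (n^2 - 9) + (-11n + 39)
  n^2 - 9 = (-(1/11)n - 39/121)(-11n + 39) + (432/121)
  -11n + 39 = (-(1331/432)n + 1573/144)(432/121) + (0)
The last nonzero remainder is the constant 432/121, so the polynomials are coprime and gcd = 1.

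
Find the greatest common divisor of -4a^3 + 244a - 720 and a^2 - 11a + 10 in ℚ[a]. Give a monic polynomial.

1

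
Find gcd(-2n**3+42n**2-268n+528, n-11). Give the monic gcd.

n-11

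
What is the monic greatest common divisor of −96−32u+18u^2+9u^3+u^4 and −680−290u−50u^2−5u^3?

4+u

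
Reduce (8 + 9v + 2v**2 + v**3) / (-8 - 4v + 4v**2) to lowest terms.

(8 + v + v**2)/(-8 + 4v)

By polynomial division,
  v**3 + 2v**2 + 9v + 8 = ((1/4)v + 3/4)(4v**2 - 4v - 8) + (14v + 14)
  4v**2 - 4v - 8 = ((2/7)v - 4/7)(14v + 14) + (0)
Last nonzero remainder: 14v + 14. Dividing through by 14 gives the monic gcd v + 1.
Cancel v + 1 from numerator and denominator to get the reduced form.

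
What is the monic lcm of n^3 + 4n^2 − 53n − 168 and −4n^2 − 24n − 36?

n^4 + 7n^3 − 41n^2 − 327n − 504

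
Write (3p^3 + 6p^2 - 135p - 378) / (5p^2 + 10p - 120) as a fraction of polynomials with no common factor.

Apply the Euclidean algorithm:
  3p^3 + 6p^2 - 135p - 378 = ((3/5)p)(5p^2 + 10p - 120) + (-63p - 378)
  5p^2 + 10p - 120 = (-(5/63)p + 20/63)(-63p - 378) + (0)
Last nonzero remainder: -63p - 378. Dividing through by -63 gives the monic gcd p + 6.
Cancel p + 6 from numerator and denominator to get the reduced form.

(3p^2 - 12p - 63)/(5p - 20)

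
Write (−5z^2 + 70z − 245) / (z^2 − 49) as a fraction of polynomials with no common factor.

(−5z + 35)/(z + 7)

Apply the Euclidean algorithm:
  −5z^2 + 70z − 245 = (−5)(z^2 − 49) + (70z − 490)
  z^2 − 49 = ((1/70)z + 1/10)(70z − 490) + (0)
Last nonzero remainder: 70z − 490. Dividing through by 70 gives the monic gcd z − 7.
Cancel z − 7 from numerator and denominator to get the reduced form.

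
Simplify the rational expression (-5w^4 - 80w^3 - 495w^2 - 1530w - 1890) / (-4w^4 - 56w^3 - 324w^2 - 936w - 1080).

Euclidean algorithm in ℚ[w]:
  -5w^4 - 80w^3 - 495w^2 - 1530w - 1890 = (5/4)(-4w^4 - 56w^3 - 324w^2 - 936w - 1080) + (-10w^3 - 90w^2 - 360w - 540)
  -4w^4 - 56w^3 - 324w^2 - 936w - 1080 = ((2/5)w + 2)(-10w^3 - 90w^2 - 360w - 540) + (0)
Last nonzero remainder: -10w^3 - 90w^2 - 360w - 540. Dividing through by -10 gives the monic gcd w^3 + 9w^2 + 36w + 54.
Cancel w^3 + 9w^2 + 36w + 54 from numerator and denominator to get the reduced form.

(5w + 35)/(4w + 20)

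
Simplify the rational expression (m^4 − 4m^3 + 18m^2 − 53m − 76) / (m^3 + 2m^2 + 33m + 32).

Repeated division with remainder:
  m^4 − 4m^3 + 18m^2 − 53m − 76 = (m − 6)(m^3 + 2m^2 + 33m + 32) + (−3m^2 + 113m + 116)
  m^3 + 2m^2 + 33m + 32 = (−(1/3)m − 119/9)(−3m^2 + 113m + 116) + ((14092/9)m + 14092/9)
  −3m^2 + 113m + 116 = (−(27/14092)m + 261/3523)((14092/9)m + 14092/9) + (0)
Last nonzero remainder: (14092/9)m + 14092/9. Dividing through by 14092/9 gives the monic gcd m + 1.
Cancel m + 1 from numerator and denominator to get the reduced form.

(m^3 − 5m^2 + 23m − 76)/(m^2 + m + 32)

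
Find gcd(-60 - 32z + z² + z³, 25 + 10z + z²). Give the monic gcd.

5 + z

Repeated division with remainder:
  z³ + z² - 32z - 60 = (z - 9)(z² + 10z + 25) + (33z + 165)
  z² + 10z + 25 = ((1/33)z + 5/33)(33z + 165) + (0)
Last nonzero remainder: 33z + 165. Dividing through by 33 gives the monic gcd z + 5.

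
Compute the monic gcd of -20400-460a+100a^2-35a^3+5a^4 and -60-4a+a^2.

Euclidean algorithm in ℚ[a]:
  5a^4-35a^3+100a^2-460a-20400 = (5a^2-15a+340)(a^2-4a-60) + (0)
The last nonzero remainder a^2-4a-60 is already monic.

-60-4a+a^2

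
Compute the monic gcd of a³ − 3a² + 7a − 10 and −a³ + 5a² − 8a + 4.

Euclidean algorithm in ℚ[a]:
  a³ − 3a² + 7a − 10 = (−1)(−a³ + 5a² − 8a + 4) + (2a² − a − 6)
  −a³ + 5a² − 8a + 4 = (−(1/2)a + 9/4)(2a² − a − 6) + (−(35/4)a + 35/2)
  2a² − a − 6 = (−(8/35)a − 12/35)(−(35/4)a + 35/2) + (0)
Last nonzero remainder: −(35/4)a + 35/2. Dividing through by −35/4 gives the monic gcd a − 2.

a − 2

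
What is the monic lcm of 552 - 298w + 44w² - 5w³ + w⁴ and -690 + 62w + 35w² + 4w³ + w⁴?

2760 - 938w - 78w² + 19w³ + w⁵

Euclidean algorithm in ℚ[w]:
  w⁴ - 5w³ + 44w² - 298w + 552 = (w⁴ + 4w³ + 35w² + 62w - 690) + (-9w³ + 9w² - 360w + 1242)
  w⁴ + 4w³ + 35w² + 62w - 690 = (-(1/9)w - 5/9)(-9w³ + 9w² - 360w + 1242) + (0)
Last nonzero remainder: -9w³ + 9w² - 360w + 1242. Dividing through by -9 gives the monic gcd w³ - w² + 40w - 138.
Then lcm(f, g) = f·g / gcd(f, g); expanding and making the result monic gives the answer.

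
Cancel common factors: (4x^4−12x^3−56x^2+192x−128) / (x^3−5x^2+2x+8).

(4x^2+12x−16)/(x+1)

Euclidean algorithm in ℚ[x]:
  4x^4−12x^3−56x^2+192x−128 = (4x+8)(x^3−5x^2+2x+8) + (−24x^2+144x−192)
  x^3−5x^2+2x+8 = (−(1/24)x−1/24)(−24x^2+144x−192) + (0)
Last nonzero remainder: −24x^2+144x−192. Dividing through by −24 gives the monic gcd x^2−6x+8.
Cancel x^2−6x+8 from numerator and denominator to get the reduced form.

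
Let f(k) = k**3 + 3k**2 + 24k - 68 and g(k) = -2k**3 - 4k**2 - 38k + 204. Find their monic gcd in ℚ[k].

k**2 + 5k + 34

Repeated division with remainder:
  k**3 + 3k**2 + 24k - 68 = (-1/2)(-2k**3 - 4k**2 - 38k + 204) + (k**2 + 5k + 34)
  -2k**3 - 4k**2 - 38k + 204 = (-2k + 6)(k**2 + 5k + 34) + (0)
The last nonzero remainder k**2 + 5k + 34 is already monic.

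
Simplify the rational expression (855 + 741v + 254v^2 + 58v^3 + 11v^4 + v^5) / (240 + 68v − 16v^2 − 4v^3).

(−57 − 19v − 3v^2 − v^3)/(−16 + 4v)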